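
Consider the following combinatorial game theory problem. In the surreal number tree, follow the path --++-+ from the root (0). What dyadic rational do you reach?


Sign expansion: --++-+
Rule: track bounds (lo, hi), initially (-inf, +inf). On '+', the current value becomes lo and we move to the simplest number in (value, hi): value + 1 if hi = +inf, otherwise the midpoint (value + hi)/2. On '-', the current value becomes hi and we move to value - 1 if lo = -inf, otherwise the midpoint (lo + value)/2.
Start at 0.
Step 1: sign = -, move left. Bounds: (-inf, 0). Value = -1
Step 2: sign = -, move left. Bounds: (-inf, -1). Value = -2
Step 3: sign = +, move right. Bounds: (-2, -1). Value = -3/2
Step 4: sign = +, move right. Bounds: (-3/2, -1). Value = -5/4
Step 5: sign = -, move left. Bounds: (-3/2, -5/4). Value = -11/8
Step 6: sign = +, move right. Bounds: (-11/8, -5/4). Value = -21/16
The surreal number with sign expansion --++-+ is -21/16.

-21/16


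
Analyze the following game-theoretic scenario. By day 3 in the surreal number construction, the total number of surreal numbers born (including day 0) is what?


Day 0: {|} = 0 is born. Count = 1.
Day n: the number of surreal numbers born by day n is 2^(n+1) - 1.
By day 0: 2^1 - 1 = 1
By day 1: 2^2 - 1 = 3
By day 2: 2^3 - 1 = 7
By day 3: 2^4 - 1 = 15
By day 3: 15 surreal numbers.

15


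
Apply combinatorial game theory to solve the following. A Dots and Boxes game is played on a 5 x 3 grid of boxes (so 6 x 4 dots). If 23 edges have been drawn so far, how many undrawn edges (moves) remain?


Grid: 5 x 3 boxes, i.e. 6 rows and 4 columns of dots.
Horizontal edges: (rows + 1) * cols = 6 * 3 = 18
Vertical edges: rows * (cols + 1) = 5 * 4 = 20
Total edges: 18 + 20 = 38
Edges drawn: 23
Remaining: 38 - 23 = 15

15


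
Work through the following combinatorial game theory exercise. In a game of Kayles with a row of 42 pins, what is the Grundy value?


Kayles: a move removes 1 or 2 adjacent pins from a contiguous row.
Removing pins from a row of k leaves two independent rows (a, b) with a + b = k - 1 (one pin) or a + b = k - 2 (two pins); an end removal gives a = 0.
By Sprague-Grundy, G(k) = mex{ G(a) XOR G(b) } over all these splits. G(0) = 0.
G(1): splits (0,0):0^0=0 -> mex({0}) = 1
G(2): splits (0,1):0^1=1 (0,0):0^0=0 -> mex({0, 1}) = 2
G(3): splits (0,2):0^2=2 (1,1):1^1=0 (0,1):0^1=1 -> mex({0, 1, 2}) = 3
G(4): splits (0,3):0^3=3 (1,2):1^2=3 (0,2):0^2=2 (1,1):1^1=0 -> mex({0, 2, 3}) = 1
G(5): splits (0,4):0^1=1 (1,3):1^3=2 (2,2):2^2=0 (0,3):0^3=3 (1,2):1^2=3 -> mex({0, 1, 2, 3}) = 4
G(6) = mex({0, 1, 2, 4}) = 3
G(7) = mex({0, 1, 3, 4, 5}) = 2
G(8) = mex({0, 2, 3, 5, 6}) = 1
G(9) = mex({0, 1, 2, 3, 6, 7}) = 4
G(10) = mex({0, 1, 3, 4, 5, 7}) = 2
G(11) = mex({0, 1, 2, 3, 4, 5}) = 6
G(12) = mex({0, 1, 2, 3, 5, 6, 7}) = 4
G(13) = mex({0, 2, 3, 4, 6, 7}) = 1
G(14) = mex({0, 1, 4, 5, 6, 7}) = 2
G(15) = mex({0, 1, 2, 3, 4, 5, 6}) = 7
G(16) = mex({0, 2, 3, 5, 6, 7}) = 1
G(17) = mex({0, 1, 2, 3, 5, 6, 7}) = 4
G(18) = mex({0, 1, 2, 4, 5, 6}) = 3
G(19) = mex({0, 1, 3, 4, 5, 7}) = 2
G(20) = mex({0, 2, 3, 4, 5, 6, 7}) = 1
G(21) = mex({0, 1, 2, 3, 5, 6, 7}) = 4
G(22) = mex({0, 1, 2, 3, 4, 5, 7}) = 6
G(23) = mex({0, 1, 2, 3, 4, 5, 6}) = 7
G(24) = mex({0, 1, 2, 3, 5, 6, 7}) = 4
G(25) = mex({0, 2, 3, 4, 6, 7}) = 1
G(26) = mex({0, 1, 3, 4, 5, 6, 7}) = 2
G(27) = mex({0, 1, 2, 3, 4, 5, 6, 7}) = 8
G(28) = mex({0, 1, 2, 3, 4, 6, 7, 8}) = 5
G(29) = mex({0, 1, 2, 3, 5, 6, 7, 8, 9}) = 4
G(30) = mex({0, 1, 2, 3, 4, 5, 6, 9, 10}) = 7
G(31) = mex({0, 1, 3, 4, 5, 7, 10, 11}) = 2
G(32) = mex({0, 2, 3, 4, 5, 6, 7, 9, 11}) = 1
G(33) = mex({0, 1, 2, 3, 4, 5, 6, 7, 9, 12}) = 8
G(34) = mex({0, 1, 2, 3, 4, 5, 7, 8, 11, 12}) = 6
G(35) = mex({0, 1, 2, 3, 4, 5, 6, 8, 9, 10, 11}) = 7
G(36) = mex({0, 1, 2, 3, 5, 6, 7, 9, 10}) = 4
G(37) = mex({0, 2, 3, 4, 6, 7, 9, 10, 11, 12}) = 1
G(38) = mex({0, 1, 3, 4, 5, 6, 7, 9, 10, 11, 12}) = 2
G(39) = mex({0, 1, 2, 4, 5, 6, 7, 9, 10, 12, 14}) = 3
G(40) = mex({0, 2, 3, 4, 6, 7, 11, 12, 14}) = 1
G(41) = mex({0, 1, 2, 3, 5, 6, 7, 9, 10, 11, 12}) = 4
G(42) = mex({0, 1, 2, 3, 4, 5, 6, 9, 10}) = 7
Therefore G(42) = 7.

7


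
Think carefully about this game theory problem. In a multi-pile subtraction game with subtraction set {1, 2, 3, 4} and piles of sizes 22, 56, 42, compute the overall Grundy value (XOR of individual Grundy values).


Subtraction set: {1, 2, 3, 4}
For this subtraction set, G(n) = n mod 5 (period = max + 1 = 5).
Pile 1 (size 22): G(22) = 22 mod 5 = 2
Pile 2 (size 56): G(56) = 56 mod 5 = 1
Pile 3 (size 42): G(42) = 42 mod 5 = 2
Total Grundy value = XOR of all: 2 XOR 1 XOR 2 = 1

1


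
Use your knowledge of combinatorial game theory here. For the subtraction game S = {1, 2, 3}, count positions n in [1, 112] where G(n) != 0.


Subtraction set S = {1, 2, 3}, so G(n) = n mod 4.
G(n) = 0 when n is a multiple of 4.
Multiples of 4 in [1, 112]: 28
N-positions (nonzero Grundy) = 112 - 28 = 84

84


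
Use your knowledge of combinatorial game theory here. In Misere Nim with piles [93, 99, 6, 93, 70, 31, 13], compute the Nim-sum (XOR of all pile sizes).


We need the XOR (exclusive or) of all pile sizes.
After XOR-ing pile 1 (size 93): 0 XOR 93 = 93
After XOR-ing pile 2 (size 99): 93 XOR 99 = 62
After XOR-ing pile 3 (size 6): 62 XOR 6 = 56
After XOR-ing pile 4 (size 93): 56 XOR 93 = 101
After XOR-ing pile 5 (size 70): 101 XOR 70 = 35
After XOR-ing pile 6 (size 31): 35 XOR 31 = 60
After XOR-ing pile 7 (size 13): 60 XOR 13 = 49
The Nim-value of this position is 49.

49


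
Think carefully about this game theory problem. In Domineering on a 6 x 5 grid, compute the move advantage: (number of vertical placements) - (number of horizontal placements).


Board is 6 x 5 (rows x cols).
Left (vertical) placements: (rows-1) * cols = 5 * 5 = 25
Right (horizontal) placements: rows * (cols-1) = 6 * 4 = 24
Advantage = Left - Right = 25 - 24 = 1

1


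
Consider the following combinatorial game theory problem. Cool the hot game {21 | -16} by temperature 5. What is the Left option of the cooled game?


Original game: {21 | -16} (a switch {a | b} with a > b).
Cooling by t (for t below the temperature (a - b)/2 = 37/2) taxes each move by t: {a | b} cooled by t is {a - t | b + t}.
Cooling amount: t = 5
Cooled Left option: 21 - 5 = 16
Cooled Right option: -16 + 5 = -11
Cooled game: {16 | -11}
Left option = 16

16


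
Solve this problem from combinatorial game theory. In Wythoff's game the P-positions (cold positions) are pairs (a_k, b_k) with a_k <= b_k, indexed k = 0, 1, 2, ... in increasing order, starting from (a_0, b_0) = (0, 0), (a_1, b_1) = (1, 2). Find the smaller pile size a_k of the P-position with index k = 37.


By Wythoff's theorem, a_k = floor(k * phi) and b_k = floor(k * phi^2) = a_k + k, where phi = (1 + sqrt(5))/2 is the golden ratio.
phi = (1 + sqrt(5))/2 = 1.618034
k = 37
k * phi = 37 * 1.618034 = 59.867258
a_37 = floor(k * phi) = 59

59


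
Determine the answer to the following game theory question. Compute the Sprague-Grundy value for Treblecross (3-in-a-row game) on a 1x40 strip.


Treblecross: place X on empty cells; 3-in-a-row wins.
Playing within two cells of an existing X lets the opponent win at once, so sensible play treats the cells i-2..i+2 around each X as dead. The player left with no safe cell loses, so this is a normal-play take-away game on strips of safe cells.
Placing X at cell i (0-indexed) of a strip of k safe cells leaves independent strips of sizes max(0, i-2) and max(0, k-i-3). Hence G(k) = mex{ G(max(0,i-2)) XOR G(max(0,k-i-3)) : 0 <= i < k }, with G(0) = 0.
G(1): splits (0,0):0^0=0 -> mex({0}) = 1
G(2): splits (0,0):0^0=0 -> mex({0}) = 1
G(3): splits (0,0):0^0=0 -> mex({0}) = 1
G(4): splits (0,1):0^1=1 (0,0):0^0=0 -> mex({0, 1}) = 2
G(5): splits (0,2):0^1=1 (0,1):0^1=1 (0,0):0^0=0 -> mex({0, 1}) = 2
G(6) = mex({1}) = 0
G(7) = mex({0, 1, 2}) = 3
G(8) = mex({0, 1, 2}) = 3
G(9) = mex({0, 2}) = 1
G(10) = mex({0, 2, 3}) = 1
G(11) = mex({0, 3}) = 1
G(12) = mex({1, 3}) = 0
G(13) = mex({0, 1, 2, 3}) = 4
G(14) = mex({0, 1, 2}) = 3
G(15) = mex({0, 1, 2}) = 3
G(16) = mex({0, 1, 2, 4}) = 3
G(17) = mex({0, 1, 3, 4}) = 2
G(18) = mex({0, 1, 3, 4}) = 2
G(19) = mex({0, 1, 3, 5}) = 2
G(20) = mex({0, 1, 2, 3, 5}) = 4
G(21) = mex({0, 1, 2, 3, 5}) = 4
G(22) = mex({1, 2, 6}) = 0
G(23) = mex({0, 1, 2, 3, 4, 6}) = 5
G(24) = mex({0, 1, 2, 3, 4}) = 5
G(25) = mex({0, 1, 3, 4, 7}) = 2
G(26) = mex({0, 1, 3, 4, 5, 7}) = 2
G(27) = mex({0, 1, 3, 5}) = 2
G(28) = mex({0, 1, 2, 5}) = 3
G(29) = mex({0, 1, 2, 4, 5, 6}) = 3
G(30) = mex({1, 2, 4, 6}) = 0
G(31) = mex({0, 1, 2, 3, 4, 6}) = 5
G(32) = mex({1, 2, 3, 4, 7}) = 0
G(33) = mex({0, 3, 7}) = 1
G(34) = mex({0, 2, 3, 5, 7}) = 1
G(35) = mex({0, 2, 3, 5, 6}) = 1
G(36) = mex({0, 1, 2, 5, 6}) = 3
G(37) = mex({0, 1, 2, 4, 5, 6}) = 3
G(38) = mex({0, 1, 2, 4}) = 3
G(39) = mex({0, 1, 2, 3, 4, 7}) = 5
G(40) = mex({0, 1, 2, 3, 4, 5, 7}) = 6
Therefore G(40) = 6.

6


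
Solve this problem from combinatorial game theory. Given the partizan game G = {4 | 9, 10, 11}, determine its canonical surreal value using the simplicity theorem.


Left options: {4}, max = 4
Right options: {9, 10, 11}, min = 9
All options are numbers and max(Left) < min(Right), so by the simplicity theorem the value is the simplest (earliest-born) number strictly between 4 and 9.
Integers 5 through 8 all lie strictly between 4 and 9.
Among integers, the simplest (lowest birthday = smallest |n|; 0 is born on day 0, +-n on day n) is 5.
No non-integer in the interval can be simpler: if x is a non-integer in the interval, then floor(x) or ceil(x) also lies in the interval (the interval contains an integer), and both are proper prefixes of x's sign expansion, i.e. born earlier. So the game value is 5.
Game value = 5

5


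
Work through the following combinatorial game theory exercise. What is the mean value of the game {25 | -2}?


Game = {25 | -2}, a switch {a | b} with numbers a > b.
Its thermograph has left wall a - t and right wall b + t, which meet at t = (a - b)/2, where both equal (a + b)/2. So the mast (mean value) is at (a + b)/2.
Mean = (25 + (-2))/2 = 23/2 = 23/2

23/2


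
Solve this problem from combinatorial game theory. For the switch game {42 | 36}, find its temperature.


The game is {42 | 36}, a switch {a | b} with numbers a > b.
Cooling {a | b} by t gives {a - t | b + t}, which stops being hot when a - t = b + t, i.e. at t = (a - b)/2. So the temperature of a switch is (a - b)/2.
Temperature = (Left option - Right option) / 2
= (42 - (36)) / 2
= 6 / 2
= 3

3


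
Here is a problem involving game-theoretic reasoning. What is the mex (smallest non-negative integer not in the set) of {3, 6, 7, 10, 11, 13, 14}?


Set = {3, 6, 7, 10, 11, 13, 14}
0 is NOT in the set. This is the mex.
mex = 0

0


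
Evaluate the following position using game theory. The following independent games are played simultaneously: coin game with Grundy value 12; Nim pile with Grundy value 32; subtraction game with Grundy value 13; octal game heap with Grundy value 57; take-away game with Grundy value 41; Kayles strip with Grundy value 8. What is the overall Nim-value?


By the Sprague-Grundy theorem, the Grundy value of a sum of games is the XOR of individual Grundy values.
coin game: Grundy value = 12. Running XOR: 0 XOR 12 = 12
Nim pile: Grundy value = 32. Running XOR: 12 XOR 32 = 44
subtraction game: Grundy value = 13. Running XOR: 44 XOR 13 = 33
octal game heap: Grundy value = 57. Running XOR: 33 XOR 57 = 24
take-away game: Grundy value = 41. Running XOR: 24 XOR 41 = 49
Kayles strip: Grundy value = 8. Running XOR: 49 XOR 8 = 57
The combined Grundy value is 57.

57


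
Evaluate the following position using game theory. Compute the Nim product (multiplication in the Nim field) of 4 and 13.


Nim multiplication is bilinear over XOR: (u XOR v) * w = (u*w) XOR (v*w).
So we split each operand into its bit components and XOR the pairwise Nim products.
4 = 4 (as XOR of powers of 2).
13 = 1 + 4 + 8 (as XOR of powers of 2).
Using the standard Nim-product table on single bits:
  2*2 = 3,   2*4 = 8,   2*8 = 12,
  4*4 = 6,   4*8 = 11,  8*8 = 13,
and  1*x = x (identity), k*l = l*k (commutative).
Pairwise Nim products:
  4 * 1 = 4
  4 * 4 = 6
  4 * 8 = 11
XOR them: 4 XOR 6 XOR 11 = 9.
Result: 4 * 13 = 9 (in Nim).

9


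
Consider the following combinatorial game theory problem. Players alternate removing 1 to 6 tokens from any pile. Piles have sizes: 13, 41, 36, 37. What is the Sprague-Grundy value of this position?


Subtraction set: {1, 2, 3, 4, 5, 6}
For this subtraction set, G(n) = n mod 7 (period = max + 1 = 7).
Pile 1 (size 13): G(13) = 13 mod 7 = 6
Pile 2 (size 41): G(41) = 41 mod 7 = 6
Pile 3 (size 36): G(36) = 36 mod 7 = 1
Pile 4 (size 37): G(37) = 37 mod 7 = 2
Total Grundy value = XOR of all: 6 XOR 6 XOR 1 XOR 2 = 3

3


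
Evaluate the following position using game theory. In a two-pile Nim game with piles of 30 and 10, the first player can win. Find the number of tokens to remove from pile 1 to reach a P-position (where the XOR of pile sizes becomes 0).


Piles: 30 and 10
Current XOR: 30 XOR 10 = 20 (non-zero, so this is an N-position).
To make the XOR zero, we need to find a move that balances the piles.
For pile 1 (size 30): target = 30 XOR 20 = 10
We reduce pile 1 from 30 to 10.
Tokens removed: 30 - 10 = 20
Verification: 10 XOR 10 = 0

20


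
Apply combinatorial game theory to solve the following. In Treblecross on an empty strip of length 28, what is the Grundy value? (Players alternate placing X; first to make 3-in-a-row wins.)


Treblecross: place X on empty cells; 3-in-a-row wins.
Playing within two cells of an existing X lets the opponent win at once, so sensible play treats the cells i-2..i+2 around each X as dead. The player left with no safe cell loses, so this is a normal-play take-away game on strips of safe cells.
Placing X at cell i (0-indexed) of a strip of k safe cells leaves independent strips of sizes max(0, i-2) and max(0, k-i-3). Hence G(k) = mex{ G(max(0,i-2)) XOR G(max(0,k-i-3)) : 0 <= i < k }, with G(0) = 0.
G(1): splits (0,0):0^0=0 -> mex({0}) = 1
G(2): splits (0,0):0^0=0 -> mex({0}) = 1
G(3): splits (0,0):0^0=0 -> mex({0}) = 1
G(4): splits (0,1):0^1=1 (0,0):0^0=0 -> mex({0, 1}) = 2
G(5): splits (0,2):0^1=1 (0,1):0^1=1 (0,0):0^0=0 -> mex({0, 1}) = 2
G(6) = mex({1}) = 0
G(7) = mex({0, 1, 2}) = 3
G(8) = mex({0, 1, 2}) = 3
G(9) = mex({0, 2}) = 1
G(10) = mex({0, 2, 3}) = 1
G(11) = mex({0, 3}) = 1
G(12) = mex({1, 3}) = 0
G(13) = mex({0, 1, 2, 3}) = 4
G(14) = mex({0, 1, 2}) = 3
G(15) = mex({0, 1, 2}) = 3
G(16) = mex({0, 1, 2, 4}) = 3
G(17) = mex({0, 1, 3, 4}) = 2
G(18) = mex({0, 1, 3, 4}) = 2
G(19) = mex({0, 1, 3, 5}) = 2
G(20) = mex({0, 1, 2, 3, 5}) = 4
G(21) = mex({0, 1, 2, 3, 5}) = 4
G(22) = mex({1, 2, 6}) = 0
G(23) = mex({0, 1, 2, 3, 4, 6}) = 5
G(24) = mex({0, 1, 2, 3, 4}) = 5
G(25) = mex({0, 1, 3, 4, 7}) = 2
G(26) = mex({0, 1, 3, 4, 5, 7}) = 2
G(27) = mex({0, 1, 3, 5}) = 2
G(28) = mex({0, 1, 2, 5}) = 3
Therefore G(28) = 3.

3


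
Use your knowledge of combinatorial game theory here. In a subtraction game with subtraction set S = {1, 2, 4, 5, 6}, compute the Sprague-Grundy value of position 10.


The subtraction set is S = {1, 2, 4, 5, 6}.
G(k) = mex{ G(k - s) : s in S, s <= k }. We compute iteratively: G(0) = 0.
G(1) = mex({0}) = 1
G(2) = mex({0, 1}) = 2
G(3) = mex({1, 2}) = 0
G(4) = mex({0, 2}) = 1
G(5) = mex({0, 1}) = 2
G(6) = mex({0, 1, 2}) = 3
G(7) = mex({0, 1, 2, 3}) = 4
G(8) = mex({0, 1, 2, 3, 4}) = 5
G(9) = mex({0, 1, 2, 4, 5}) = 3
G(10) = mex({1, 2, 3, 5}) = 0
Therefore G(10) = 0.

0


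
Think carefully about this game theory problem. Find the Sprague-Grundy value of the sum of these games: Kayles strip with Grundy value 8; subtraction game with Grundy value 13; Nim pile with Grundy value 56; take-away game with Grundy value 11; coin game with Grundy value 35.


By the Sprague-Grundy theorem, the Grundy value of a sum of games is the XOR of individual Grundy values.
Kayles strip: Grundy value = 8. Running XOR: 0 XOR 8 = 8
subtraction game: Grundy value = 13. Running XOR: 8 XOR 13 = 5
Nim pile: Grundy value = 56. Running XOR: 5 XOR 56 = 61
take-away game: Grundy value = 11. Running XOR: 61 XOR 11 = 54
coin game: Grundy value = 35. Running XOR: 54 XOR 35 = 21
The combined Grundy value is 21.

21


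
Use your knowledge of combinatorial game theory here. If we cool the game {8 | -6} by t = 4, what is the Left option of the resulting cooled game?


Original game: {8 | -6} (a switch {a | b} with a > b).
Cooling by t (for t below the temperature (a - b)/2 = 7) taxes each move by t: {a | b} cooled by t is {a - t | b + t}.
Cooling amount: t = 4
Cooled Left option: 8 - 4 = 4
Cooled Right option: -6 + 4 = -2
Cooled game: {4 | -2}
Left option = 4

4


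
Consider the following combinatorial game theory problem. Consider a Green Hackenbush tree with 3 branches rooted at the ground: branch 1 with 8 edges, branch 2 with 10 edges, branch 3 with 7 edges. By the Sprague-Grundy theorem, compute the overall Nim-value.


The tree has 3 branches from the ground vertex.
In Green Hackenbush, the Nim-value of a simple path of length k is k.
Branch 1: length 8, Nim-value = 8
Branch 2: length 10, Nim-value = 10
Branch 3: length 7, Nim-value = 7
Total Nim-value = XOR of all branch values:
0 XOR 8 = 8
8 XOR 10 = 2
2 XOR 7 = 5
Nim-value of the tree = 5

5


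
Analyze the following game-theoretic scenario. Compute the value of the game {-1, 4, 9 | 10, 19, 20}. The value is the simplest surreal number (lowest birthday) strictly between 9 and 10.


Left options: {-1, 4, 9}, max = 9
Right options: {10, 19, 20}, min = 10
All options are numbers and max(Left) < min(Right), so by the simplicity theorem the value is the simplest (earliest-born) number strictly between 9 and 10.
No integer lies strictly between 9 and 10, so the value is the dyadic rational m/2^k in the interval with the smallest k (then m odd); search k = 1, 2, ...:
Denominator 2: 19/2 lies strictly between 9 and 10 -- found.
The simplest number in the interval is 19/2.
Game value = 19/2

19/2


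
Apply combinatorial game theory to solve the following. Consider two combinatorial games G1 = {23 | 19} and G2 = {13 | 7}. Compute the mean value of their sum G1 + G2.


G1 = {23 | 19}, G2 = {13 | 7}
Each is a switch {a | b} with numbers a > b; its mean value is (a + b)/2, and mean value is additive over game sums: m(G1 + G2) = m(G1) + m(G2).
Mean of G1 = (23 + (19))/2 = 42/2 = 21
Mean of G2 = (13 + (7))/2 = 20/2 = 10
Mean of G1 + G2 = 21 + 10 = 31

31


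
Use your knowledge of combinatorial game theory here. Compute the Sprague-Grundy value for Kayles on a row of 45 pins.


Kayles: a move removes 1 or 2 adjacent pins from a contiguous row.
Removing pins from a row of k leaves two independent rows (a, b) with a + b = k - 1 (one pin) or a + b = k - 2 (two pins); an end removal gives a = 0.
By Sprague-Grundy, G(k) = mex{ G(a) XOR G(b) } over all these splits. G(0) = 0.
G(1): splits (0,0):0^0=0 -> mex({0}) = 1
G(2): splits (0,1):0^1=1 (0,0):0^0=0 -> mex({0, 1}) = 2
G(3): splits (0,2):0^2=2 (1,1):1^1=0 (0,1):0^1=1 -> mex({0, 1, 2}) = 3
G(4): splits (0,3):0^3=3 (1,2):1^2=3 (0,2):0^2=2 (1,1):1^1=0 -> mex({0, 2, 3}) = 1
G(5): splits (0,4):0^1=1 (1,3):1^3=2 (2,2):2^2=0 (0,3):0^3=3 (1,2):1^2=3 -> mex({0, 1, 2, 3}) = 4
G(6) = mex({0, 1, 2, 4}) = 3
G(7) = mex({0, 1, 3, 4, 5}) = 2
G(8) = mex({0, 2, 3, 5, 6}) = 1
G(9) = mex({0, 1, 2, 3, 6, 7}) = 4
G(10) = mex({0, 1, 3, 4, 5, 7}) = 2
G(11) = mex({0, 1, 2, 3, 4, 5}) = 6
G(12) = mex({0, 1, 2, 3, 5, 6, 7}) = 4
G(13) = mex({0, 2, 3, 4, 6, 7}) = 1
G(14) = mex({0, 1, 4, 5, 6, 7}) = 2
G(15) = mex({0, 1, 2, 3, 4, 5, 6}) = 7
G(16) = mex({0, 2, 3, 5, 6, 7}) = 1
G(17) = mex({0, 1, 2, 3, 5, 6, 7}) = 4
G(18) = mex({0, 1, 2, 4, 5, 6}) = 3
G(19) = mex({0, 1, 3, 4, 5, 7}) = 2
G(20) = mex({0, 2, 3, 4, 5, 6, 7}) = 1
G(21) = mex({0, 1, 2, 3, 5, 6, 7}) = 4
G(22) = mex({0, 1, 2, 3, 4, 5, 7}) = 6
G(23) = mex({0, 1, 2, 3, 4, 5, 6}) = 7
G(24) = mex({0, 1, 2, 3, 5, 6, 7}) = 4
G(25) = mex({0, 2, 3, 4, 6, 7}) = 1
G(26) = mex({0, 1, 3, 4, 5, 6, 7}) = 2
G(27) = mex({0, 1, 2, 3, 4, 5, 6, 7}) = 8
G(28) = mex({0, 1, 2, 3, 4, 6, 7, 8}) = 5
G(29) = mex({0, 1, 2, 3, 5, 6, 7, 8, 9}) = 4
G(30) = mex({0, 1, 2, 3, 4, 5, 6, 9, 10}) = 7
G(31) = mex({0, 1, 3, 4, 5, 7, 10, 11}) = 2
G(32) = mex({0, 2, 3, 4, 5, 6, 7, 9, 11}) = 1
G(33) = mex({0, 1, 2, 3, 4, 5, 6, 7, 9, 12}) = 8
G(34) = mex({0, 1, 2, 3, 4, 5, 7, 8, 11, 12}) = 6
G(35) = mex({0, 1, 2, 3, 4, 5, 6, 8, 9, 10, 11}) = 7
G(36) = mex({0, 1, 2, 3, 5, 6, 7, 9, 10}) = 4
G(37) = mex({0, 2, 3, 4, 6, 7, 9, 10, 11, 12}) = 1
G(38) = mex({0, 1, 3, 4, 5, 6, 7, 9, 10, 11, 12}) = 2
G(39) = mex({0, 1, 2, 4, 5, 6, 7, 9, 10, 12, 14}) = 3
G(40) = mex({0, 2, 3, 4, 6, 7, 11, 12, 14}) = 1
G(41) = mex({0, 1, 2, 3, 5, 6, 7, 9, 10, 11, 12}) = 4
G(42) = mex({0, 1, 2, 3, 4, 5, 6, 9, 10}) = 7
G(43) = mex({0, 1, 3, 4, 5, 7, 9, 10, 12, 15}) = 2
G(44) = mex({0, 2, 3, 4, 5, 6, 7, 9, 10, 12, 15}) = 1
G(45) = mex({0, 1, 2, 3, 4, 5, 6, 7, 9, 10, 12, 14}) = 8
Therefore G(45) = 8.

8


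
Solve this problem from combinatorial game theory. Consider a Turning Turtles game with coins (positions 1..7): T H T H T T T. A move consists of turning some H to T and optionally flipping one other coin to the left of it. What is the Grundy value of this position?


Coins: T H T H T T T
Key fact: a single head at position k behaves exactly like a Nim heap of size k (turning it to T and optionally flipping a coin at j < k corresponds to moving the heap from k to j, or to 0), and heads combine as a disjunctive sum (two heads at the same place would cancel, matching j XOR j = 0). So the Nim-value is the XOR of the 1-indexed positions of the heads.
Face-up positions (1-indexed): [2, 4]
XOR 0 with 2: 0 XOR 2 = 2
XOR 2 with 4: 2 XOR 4 = 6
Nim-value = 6

6


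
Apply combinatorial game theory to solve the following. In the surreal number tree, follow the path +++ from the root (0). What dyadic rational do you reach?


Sign expansion: +++
Rule: track bounds (lo, hi), initially (-inf, +inf). On '+', the current value becomes lo and we move to the simplest number in (value, hi): value + 1 if hi = +inf, otherwise the midpoint (value + hi)/2. On '-', the current value becomes hi and we move to value - 1 if lo = -inf, otherwise the midpoint (lo + value)/2.
Start at 0.
Step 1: sign = +, move right. Bounds: (0, +inf). Value = 1
Step 2: sign = +, move right. Bounds: (1, +inf). Value = 2
Step 3: sign = +, move right. Bounds: (2, +inf). Value = 3
The surreal number with sign expansion +++ is 3.

3


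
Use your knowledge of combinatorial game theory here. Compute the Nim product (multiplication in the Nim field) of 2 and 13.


Nim multiplication is bilinear over XOR: (u XOR v) * w = (u*w) XOR (v*w).
So we split each operand into its bit components and XOR the pairwise Nim products.
2 = 2 (as XOR of powers of 2).
13 = 1 + 4 + 8 (as XOR of powers of 2).
Using the standard Nim-product table on single bits:
  2*2 = 3,   2*4 = 8,   2*8 = 12,
  4*4 = 6,   4*8 = 11,  8*8 = 13,
and  1*x = x (identity), k*l = l*k (commutative).
Pairwise Nim products:
  2 * 1 = 2
  2 * 4 = 8
  2 * 8 = 12
XOR them: 2 XOR 8 XOR 12 = 6.
Result: 2 * 13 = 6 (in Nim).

6


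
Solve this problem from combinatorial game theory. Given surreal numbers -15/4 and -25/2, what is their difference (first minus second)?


x = -15/4, y = -25/2
Converting to common denominator: 4
x = -15/4, y = -50/4
x - y = -15/4 - -25/2 = 35/4

35/4


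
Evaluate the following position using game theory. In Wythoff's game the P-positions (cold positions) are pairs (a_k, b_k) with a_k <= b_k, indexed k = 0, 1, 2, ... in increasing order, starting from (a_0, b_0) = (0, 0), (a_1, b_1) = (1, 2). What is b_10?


By Wythoff's theorem, a_k = floor(k * phi) and b_k = floor(k * phi^2) = a_k + k, where phi = (1 + sqrt(5))/2 is the golden ratio.
phi = (1 + sqrt(5))/2 = 1.618034
phi^2 = phi + 1 = 2.618034
k = 10
k * phi^2 = 10 * 2.618034 = 26.180340
b_10 = floor(k * phi^2) = 26 (check: a_10 + k = 16 + 10 = 26)

26


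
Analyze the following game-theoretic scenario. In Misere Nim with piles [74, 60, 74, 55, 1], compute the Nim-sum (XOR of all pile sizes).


We need the XOR (exclusive or) of all pile sizes.
After XOR-ing pile 1 (size 74): 0 XOR 74 = 74
After XOR-ing pile 2 (size 60): 74 XOR 60 = 118
After XOR-ing pile 3 (size 74): 118 XOR 74 = 60
After XOR-ing pile 4 (size 55): 60 XOR 55 = 11
After XOR-ing pile 5 (size 1): 11 XOR 1 = 10
The Nim-value of this position is 10.

10


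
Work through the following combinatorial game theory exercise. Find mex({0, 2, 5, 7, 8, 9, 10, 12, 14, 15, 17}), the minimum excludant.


Set = {0, 2, 5, 7, 8, 9, 10, 12, 14, 15, 17}
0 is in the set.
1 is NOT in the set. This is the mex.
mex = 1

1


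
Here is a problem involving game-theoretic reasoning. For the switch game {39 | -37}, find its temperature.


The game is {39 | -37}, a switch {a | b} with numbers a > b.
Cooling {a | b} by t gives {a - t | b + t}, which stops being hot when a - t = b + t, i.e. at t = (a - b)/2. So the temperature of a switch is (a - b)/2.
Temperature = (Left option - Right option) / 2
= (39 - (-37)) / 2
= 76 / 2
= 38

38


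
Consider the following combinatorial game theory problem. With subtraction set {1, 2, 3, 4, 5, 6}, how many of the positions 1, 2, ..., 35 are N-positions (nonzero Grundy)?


Subtraction set S = {1, 2, 3, 4, 5, 6}, so G(n) = n mod 7.
G(n) = 0 when n is a multiple of 7.
Multiples of 7 in [1, 35]: 5
N-positions (nonzero Grundy) = 35 - 5 = 30

30


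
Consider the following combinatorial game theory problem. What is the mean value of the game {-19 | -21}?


Game = {-19 | -21}, a switch {a | b} with numbers a > b.
Its thermograph has left wall a - t and right wall b + t, which meet at t = (a - b)/2, where both equal (a + b)/2. So the mast (mean value) is at (a + b)/2.
Mean = (-19 + (-21))/2 = -40/2 = -20

-20


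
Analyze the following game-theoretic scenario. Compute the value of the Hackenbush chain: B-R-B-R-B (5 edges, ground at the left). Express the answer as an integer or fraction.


Edges (from ground): B-R-B-R-B
By Berlekamp's sign-expansion rule, a Blue-Red Hackenbush stalk has the value of the surreal number whose sign sequence is the edge sequence with B -> + and R -> -.
Sign sequence: +-+-+
Trace the sign expansion in the surreal number tree, starting from 0:
Edge 1: B (sign +) -> bounds (0, +inf), value = 1
Edge 2: R (sign -) -> bounds (0, 1), value = 1/2
Edge 3: B (sign +) -> bounds (1/2, 1), value = 3/4
Edge 4: R (sign -) -> bounds (1/2, 3/4), value = 5/8
Edge 5: B (sign +) -> bounds (5/8, 3/4), value = 11/16
Game value = 11/16

11/16


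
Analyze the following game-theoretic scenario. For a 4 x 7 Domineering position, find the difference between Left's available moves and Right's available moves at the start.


Board is 4 x 7 (rows x cols).
Left (vertical) placements: (rows-1) * cols = 3 * 7 = 21
Right (horizontal) placements: rows * (cols-1) = 4 * 6 = 24
Advantage = Left - Right = 21 - 24 = -3

-3


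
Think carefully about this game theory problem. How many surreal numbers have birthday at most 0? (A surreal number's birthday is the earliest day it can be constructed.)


Day 0: {|} = 0 is born. Count = 1.
Day n: the number of surreal numbers born by day n is 2^(n+1) - 1.
By day 0: 2^1 - 1 = 1
By day 0: 1 surreal numbers.

1


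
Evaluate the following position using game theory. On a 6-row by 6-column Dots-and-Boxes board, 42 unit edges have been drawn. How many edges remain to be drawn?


Grid: 6 x 6 boxes, i.e. 7 rows and 7 columns of dots.
Horizontal edges: (rows + 1) * cols = 7 * 6 = 42
Vertical edges: rows * (cols + 1) = 6 * 7 = 42
Total edges: 42 + 42 = 84
Edges drawn: 42
Remaining: 84 - 42 = 42

42


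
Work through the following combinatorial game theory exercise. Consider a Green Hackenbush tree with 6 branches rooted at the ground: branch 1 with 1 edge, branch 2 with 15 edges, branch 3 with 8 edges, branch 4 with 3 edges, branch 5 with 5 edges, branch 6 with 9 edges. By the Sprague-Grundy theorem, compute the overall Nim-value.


The tree has 6 branches from the ground vertex.
In Green Hackenbush, the Nim-value of a simple path of length k is k.
Branch 1: length 1, Nim-value = 1
Branch 2: length 15, Nim-value = 15
Branch 3: length 8, Nim-value = 8
Branch 4: length 3, Nim-value = 3
Branch 5: length 5, Nim-value = 5
Branch 6: length 9, Nim-value = 9
Total Nim-value = XOR of all branch values:
0 XOR 1 = 1
1 XOR 15 = 14
14 XOR 8 = 6
6 XOR 3 = 5
5 XOR 5 = 0
0 XOR 9 = 9
Nim-value of the tree = 9

9


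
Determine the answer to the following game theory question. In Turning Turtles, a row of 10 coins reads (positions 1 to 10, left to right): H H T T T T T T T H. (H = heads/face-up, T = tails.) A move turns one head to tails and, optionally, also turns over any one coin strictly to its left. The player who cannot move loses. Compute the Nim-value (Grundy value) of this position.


Coins: H H T T T T T T T H
Key fact: a single head at position k behaves exactly like a Nim heap of size k (turning it to T and optionally flipping a coin at j < k corresponds to moving the heap from k to j, or to 0), and heads combine as a disjunctive sum (two heads at the same place would cancel, matching j XOR j = 0). So the Nim-value is the XOR of the 1-indexed positions of the heads.
Face-up positions (1-indexed): [1, 2, 10]
XOR 0 with 1: 0 XOR 1 = 1
XOR 1 with 2: 1 XOR 2 = 3
XOR 3 with 10: 3 XOR 10 = 9
Nim-value = 9

9


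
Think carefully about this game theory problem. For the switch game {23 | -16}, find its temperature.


The game is {23 | -16}, a switch {a | b} with numbers a > b.
Cooling {a | b} by t gives {a - t | b + t}, which stops being hot when a - t = b + t, i.e. at t = (a - b)/2. So the temperature of a switch is (a - b)/2.
Temperature = (Left option - Right option) / 2
= (23 - (-16)) / 2
= 39 / 2
= 39/2

39/2


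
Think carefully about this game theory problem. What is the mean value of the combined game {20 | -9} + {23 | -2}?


G1 = {20 | -9}, G2 = {23 | -2}
Each is a switch {a | b} with numbers a > b; its mean value is (a + b)/2, and mean value is additive over game sums: m(G1 + G2) = m(G1) + m(G2).
Mean of G1 = (20 + (-9))/2 = 11/2 = 11/2
Mean of G2 = (23 + (-2))/2 = 21/2 = 21/2
Mean of G1 + G2 = 11/2 + 21/2 = 16

16


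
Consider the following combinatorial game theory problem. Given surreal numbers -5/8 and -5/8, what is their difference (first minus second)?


x = -5/8, y = -5/8
Converting to common denominator: 8
x = -5/8, y = -5/8
x - y = -5/8 - -5/8 = 0

0


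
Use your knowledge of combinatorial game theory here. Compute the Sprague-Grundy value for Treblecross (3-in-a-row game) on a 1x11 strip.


Treblecross: place X on empty cells; 3-in-a-row wins.
Playing within two cells of an existing X lets the opponent win at once, so sensible play treats the cells i-2..i+2 around each X as dead. The player left with no safe cell loses, so this is a normal-play take-away game on strips of safe cells.
Placing X at cell i (0-indexed) of a strip of k safe cells leaves independent strips of sizes max(0, i-2) and max(0, k-i-3). Hence G(k) = mex{ G(max(0,i-2)) XOR G(max(0,k-i-3)) : 0 <= i < k }, with G(0) = 0.
G(1): splits (0,0):0^0=0 -> mex({0}) = 1
G(2): splits (0,0):0^0=0 -> mex({0}) = 1
G(3): splits (0,0):0^0=0 -> mex({0}) = 1
G(4): splits (0,1):0^1=1 (0,0):0^0=0 -> mex({0, 1}) = 2
G(5): splits (0,2):0^1=1 (0,1):0^1=1 (0,0):0^0=0 -> mex({0, 1}) = 2
G(6) = mex({1}) = 0
G(7) = mex({0, 1, 2}) = 3
G(8) = mex({0, 1, 2}) = 3
G(9) = mex({0, 2}) = 1
G(10) = mex({0, 2, 3}) = 1
G(11) = mex({0, 3}) = 1
Therefore G(11) = 1.

1


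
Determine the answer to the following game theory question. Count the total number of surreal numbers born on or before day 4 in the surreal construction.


Day 0: {|} = 0 is born. Count = 1.
Day n: the number of surreal numbers born by day n is 2^(n+1) - 1.
By day 0: 2^1 - 1 = 1
By day 1: 2^2 - 1 = 3
By day 2: 2^3 - 1 = 7
By day 3: 2^4 - 1 = 15
By day 4: 2^5 - 1 = 31
By day 4: 31 surreal numbers.

31


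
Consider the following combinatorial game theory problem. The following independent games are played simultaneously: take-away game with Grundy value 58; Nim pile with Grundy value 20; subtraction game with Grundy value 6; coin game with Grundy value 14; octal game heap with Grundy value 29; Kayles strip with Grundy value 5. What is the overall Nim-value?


By the Sprague-Grundy theorem, the Grundy value of a sum of games is the XOR of individual Grundy values.
take-away game: Grundy value = 58. Running XOR: 0 XOR 58 = 58
Nim pile: Grundy value = 20. Running XOR: 58 XOR 20 = 46
subtraction game: Grundy value = 6. Running XOR: 46 XOR 6 = 40
coin game: Grundy value = 14. Running XOR: 40 XOR 14 = 38
octal game heap: Grundy value = 29. Running XOR: 38 XOR 29 = 59
Kayles strip: Grundy value = 5. Running XOR: 59 XOR 5 = 62
The combined Grundy value is 62.

62


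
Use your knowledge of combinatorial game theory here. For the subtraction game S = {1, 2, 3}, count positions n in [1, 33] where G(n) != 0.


Subtraction set S = {1, 2, 3}, so G(n) = n mod 4.
G(n) = 0 when n is a multiple of 4.
Multiples of 4 in [1, 33]: 8
N-positions (nonzero Grundy) = 33 - 8 = 25

25


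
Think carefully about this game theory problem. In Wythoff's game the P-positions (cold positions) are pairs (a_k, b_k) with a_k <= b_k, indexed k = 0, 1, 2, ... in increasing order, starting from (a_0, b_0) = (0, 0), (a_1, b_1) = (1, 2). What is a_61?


By Wythoff's theorem, a_k = floor(k * phi) and b_k = floor(k * phi^2) = a_k + k, where phi = (1 + sqrt(5))/2 is the golden ratio.
phi = (1 + sqrt(5))/2 = 1.618034
k = 61
k * phi = 61 * 1.618034 = 98.700073
a_61 = floor(k * phi) = 98

98


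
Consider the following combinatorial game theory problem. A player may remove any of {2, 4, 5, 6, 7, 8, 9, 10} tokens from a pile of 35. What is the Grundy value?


The subtraction set is S = {2, 4, 5, 6, 7, 8, 9, 10}.
G(k) = mex{ G(k - s) : s in S, s <= k }. We compute iteratively: G(0) = 0.
G(1) = mex({}) = 0
G(2) = mex({0}) = 1
G(3) = mex({0}) = 1
G(4) = mex({0, 1}) = 2
G(5) = mex({0, 1}) = 2
G(6) = mex({0, 1, 2}) = 3
G(7) = mex({0, 1, 2}) = 3
G(8) = mex({0, 1, 2, 3}) = 4
G(9) = mex({0, 1, 2, 3}) = 4
G(10) = mex({0, 1, 2, 3, 4}) = 5
G(11) = mex({0, 1, 2, 3, 4}) = 5
G(12) = mex({1, 2, 3, 4, 5}) = 0
G(13) = mex({1, 2, 3, 4, 5}) = 0
G(14) = mex({0, 2, 3, 4, 5}) = 1
G(15) = mex({0, 2, 3, 4, 5}) = 1
G(16) = mex({0, 1, 3, 4, 5}) = 2
G(17) = mex({0, 1, 3, 4, 5}) = 2
G(18) = mex({0, 1, 2, 4, 5}) = 3
G(19) = mex({0, 1, 2, 4, 5}) = 3
G(20) = mex({0, 1, 2, 3, 5}) = 4
G(21) = mex({0, 1, 2, 3, 5}) = 4
Observe that G(12)..G(21) = 0, 0, 1, 1, 2, 2, 3, 3, 4, 4 repeats G(0)..G(9) = 0, 0, 1, 1, 2, 2, 3, 3, 4, 4.
For k >= max(S) = 10, G(k) is determined by the previous 10 values G(k-10)..G(k-1); a window of 10 consecutive values has recurred shifted by 12, so by induction G(k + 12) = G(k) for all k >= 0: the sequence is periodic from the start with period 12.
One period: G(0..11) = 0, 0, 1, 1, 2, 2, 3, 3, 4, 4, 5, 5.
35 mod 12 = 11, so G(35) = G(11) = 5.

5


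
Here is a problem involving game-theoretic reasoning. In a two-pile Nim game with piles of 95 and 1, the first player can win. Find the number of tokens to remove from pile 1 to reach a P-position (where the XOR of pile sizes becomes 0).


Piles: 95 and 1
Current XOR: 95 XOR 1 = 94 (non-zero, so this is an N-position).
To make the XOR zero, we need to find a move that balances the piles.
For pile 1 (size 95): target = 95 XOR 94 = 1
We reduce pile 1 from 95 to 1.
Tokens removed: 95 - 1 = 94
Verification: 1 XOR 1 = 0

94


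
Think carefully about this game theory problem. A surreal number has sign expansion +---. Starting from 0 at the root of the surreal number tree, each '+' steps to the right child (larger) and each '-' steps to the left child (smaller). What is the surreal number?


Sign expansion: +---
Rule: track bounds (lo, hi), initially (-inf, +inf). On '+', the current value becomes lo and we move to the simplest number in (value, hi): value + 1 if hi = +inf, otherwise the midpoint (value + hi)/2. On '-', the current value becomes hi and we move to value - 1 if lo = -inf, otherwise the midpoint (lo + value)/2.
Start at 0.
Step 1: sign = +, move right. Bounds: (0, +inf). Value = 1
Step 2: sign = -, move left. Bounds: (0, 1). Value = 1/2
Step 3: sign = -, move left. Bounds: (0, 1/2). Value = 1/4
Step 4: sign = -, move left. Bounds: (0, 1/4). Value = 1/8
The surreal number with sign expansion +--- is 1/8.

1/8


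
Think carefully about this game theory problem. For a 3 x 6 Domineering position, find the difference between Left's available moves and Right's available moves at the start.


Board is 3 x 6 (rows x cols).
Left (vertical) placements: (rows-1) * cols = 2 * 6 = 12
Right (horizontal) placements: rows * (cols-1) = 3 * 5 = 15
Advantage = Left - Right = 12 - 15 = -3

-3


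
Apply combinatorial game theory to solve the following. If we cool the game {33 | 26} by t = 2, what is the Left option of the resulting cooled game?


Original game: {33 | 26} (a switch {a | b} with a > b).
Cooling by t (for t below the temperature (a - b)/2 = 7/2) taxes each move by t: {a | b} cooled by t is {a - t | b + t}.
Cooling amount: t = 2
Cooled Left option: 33 - 2 = 31
Cooled Right option: 26 + 2 = 28
Cooled game: {31 | 28}
Left option = 31

31


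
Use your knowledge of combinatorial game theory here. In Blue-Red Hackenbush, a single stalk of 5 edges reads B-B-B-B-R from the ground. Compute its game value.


Edges (from ground): B-B-B-B-R
By Berlekamp's sign-expansion rule, a Blue-Red Hackenbush stalk has the value of the surreal number whose sign sequence is the edge sequence with B -> + and R -> -.
Sign sequence: ++++-
Trace the sign expansion in the surreal number tree, starting from 0:
Edge 1: B (sign +) -> bounds (0, +inf), value = 1
Edge 2: B (sign +) -> bounds (1, +inf), value = 2
Edge 3: B (sign +) -> bounds (2, +inf), value = 3
Edge 4: B (sign +) -> bounds (3, +inf), value = 4
Edge 5: R (sign -) -> bounds (3, 4), value = 7/2
Game value = 7/2

7/2


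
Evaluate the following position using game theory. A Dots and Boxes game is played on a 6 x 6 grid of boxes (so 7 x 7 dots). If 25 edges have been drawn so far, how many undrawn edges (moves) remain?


Grid: 6 x 6 boxes, i.e. 7 rows and 7 columns of dots.
Horizontal edges: (rows + 1) * cols = 7 * 6 = 42
Vertical edges: rows * (cols + 1) = 6 * 7 = 42
Total edges: 42 + 42 = 84
Edges drawn: 25
Remaining: 84 - 25 = 59

59


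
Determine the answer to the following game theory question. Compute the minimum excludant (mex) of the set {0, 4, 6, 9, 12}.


Set = {0, 4, 6, 9, 12}
0 is in the set.
1 is NOT in the set. This is the mex.
mex = 1

1


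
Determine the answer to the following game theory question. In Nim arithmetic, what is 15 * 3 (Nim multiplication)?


Nim multiplication is bilinear over XOR: (u XOR v) * w = (u*w) XOR (v*w).
So we split each operand into its bit components and XOR the pairwise Nim products.
15 = 1 + 2 + 4 + 8 (as XOR of powers of 2).
3 = 1 + 2 (as XOR of powers of 2).
Using the standard Nim-product table on single bits:
  2*2 = 3,   2*4 = 8,   2*8 = 12,
  4*4 = 6,   4*8 = 11,  8*8 = 13,
and  1*x = x (identity), k*l = l*k (commutative).
Pairwise Nim products:
  1 * 1 = 1
  1 * 2 = 2
  2 * 1 = 2
  2 * 2 = 3
  4 * 1 = 4
  4 * 2 = 8
  8 * 1 = 8
  8 * 2 = 12
XOR them: 1 XOR 2 XOR 2 XOR 3 XOR 4 XOR 8 XOR 8 XOR 12 = 10.
Result: 15 * 3 = 10 (in Nim).

10


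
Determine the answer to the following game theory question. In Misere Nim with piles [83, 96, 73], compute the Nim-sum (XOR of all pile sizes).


We need the XOR (exclusive or) of all pile sizes.
After XOR-ing pile 1 (size 83): 0 XOR 83 = 83
After XOR-ing pile 2 (size 96): 83 XOR 96 = 51
After XOR-ing pile 3 (size 73): 51 XOR 73 = 122
The Nim-value of this position is 122.

122


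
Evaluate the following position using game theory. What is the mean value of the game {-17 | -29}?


Game = {-17 | -29}, a switch {a | b} with numbers a > b.
Its thermograph has left wall a - t and right wall b + t, which meet at t = (a - b)/2, where both equal (a + b)/2. So the mast (mean value) is at (a + b)/2.
Mean = (-17 + (-29))/2 = -46/2 = -23

-23
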